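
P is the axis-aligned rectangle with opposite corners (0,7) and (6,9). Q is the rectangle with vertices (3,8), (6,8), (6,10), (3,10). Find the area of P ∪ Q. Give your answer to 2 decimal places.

By inclusion–exclusion:
Individual areas: |P| = 12, |Q| = 6.
|P∩Q|: x∈[3,6], y∈[8,9] → 3·1 = 3.
|P ∪ Q| = 18 − 3 = 15.00.

15.00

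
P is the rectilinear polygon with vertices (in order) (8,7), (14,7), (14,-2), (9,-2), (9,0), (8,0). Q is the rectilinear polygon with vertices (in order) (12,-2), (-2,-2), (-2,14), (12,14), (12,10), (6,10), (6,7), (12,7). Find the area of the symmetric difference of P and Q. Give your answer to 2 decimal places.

190.00

|P| = 52, |Q| = 206, |P∩Q| = 34.
|P △ Q| = |P| + |Q| − 2·|P∩Q| = 52 + 206 − 68 = 190.00.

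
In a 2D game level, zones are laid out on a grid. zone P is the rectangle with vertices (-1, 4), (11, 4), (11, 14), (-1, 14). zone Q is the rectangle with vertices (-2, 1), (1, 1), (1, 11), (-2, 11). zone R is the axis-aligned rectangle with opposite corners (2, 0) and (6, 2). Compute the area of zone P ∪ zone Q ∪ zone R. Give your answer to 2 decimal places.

144.00

By inclusion–exclusion:
Individual areas: |zone P| = 120, |zone Q| = 30, |zone R| = 8.
|zone P∩zone Q|: x∈[-1,1], y∈[4,11] → 2·7 = 14.
|zone P∩zone R| = 0 (no overlap).
|zone Q∩zone R| = 0 (no overlap).
|zone P∩zone Q∩zone R| = 0.
|zone P ∪ zone Q ∪ zone R| = 158 − 14 + 0 = 144.00.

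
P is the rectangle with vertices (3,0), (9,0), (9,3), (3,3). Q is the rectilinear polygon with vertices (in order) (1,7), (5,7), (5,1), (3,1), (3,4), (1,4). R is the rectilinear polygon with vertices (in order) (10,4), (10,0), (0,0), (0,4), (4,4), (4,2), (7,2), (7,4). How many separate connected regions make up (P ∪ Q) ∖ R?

1

(P ∪ Q) ∖ R is a single connected region.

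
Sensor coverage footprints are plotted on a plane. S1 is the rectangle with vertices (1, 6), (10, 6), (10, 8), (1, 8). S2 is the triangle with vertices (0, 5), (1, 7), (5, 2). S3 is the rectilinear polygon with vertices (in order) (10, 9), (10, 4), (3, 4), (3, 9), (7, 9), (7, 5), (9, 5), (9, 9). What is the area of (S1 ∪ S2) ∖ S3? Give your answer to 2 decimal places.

|S1 ∪ S2| = 24.1.
|(S1 ∪ S2) ∩ S3| = 10.1.
|(S1 ∪ S2) ∖ S3| = 24.1 − 10.1 = 14.00.

14.00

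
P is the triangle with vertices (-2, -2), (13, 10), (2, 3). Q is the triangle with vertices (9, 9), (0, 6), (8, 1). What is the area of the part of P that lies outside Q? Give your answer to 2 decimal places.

8.29

|P| = 13.5, |P∩Q| = 5.209.
|P ∖ Q| = |P| − |P∩Q| = 13.5 − 5.209 = 8.29.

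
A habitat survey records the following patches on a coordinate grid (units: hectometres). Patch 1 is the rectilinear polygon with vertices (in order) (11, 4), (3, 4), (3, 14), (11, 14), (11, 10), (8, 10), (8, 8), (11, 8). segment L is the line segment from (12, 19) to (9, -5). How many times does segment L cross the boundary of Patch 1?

4

The segment meets the boundary at (10.125,4), (10.625,8), (10.875,10), (11,11).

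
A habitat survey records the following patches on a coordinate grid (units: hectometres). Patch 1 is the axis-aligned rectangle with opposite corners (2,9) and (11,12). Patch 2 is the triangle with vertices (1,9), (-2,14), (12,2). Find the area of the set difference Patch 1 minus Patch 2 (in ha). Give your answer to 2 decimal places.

25.56

|Patch 1| = 27, |Patch 1∩Patch 2| = 1.4405.
|Patch 1 ∖ Patch 2| = |Patch 1| − |Patch 1∩Patch 2| = 27 − 1.4405 = 25.56.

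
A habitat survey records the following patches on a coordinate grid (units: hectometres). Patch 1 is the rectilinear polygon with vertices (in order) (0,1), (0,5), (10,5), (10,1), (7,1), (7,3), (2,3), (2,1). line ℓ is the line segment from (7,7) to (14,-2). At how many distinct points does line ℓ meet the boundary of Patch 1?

The segment meets the boundary at (10,3.143), (8.556,5).

2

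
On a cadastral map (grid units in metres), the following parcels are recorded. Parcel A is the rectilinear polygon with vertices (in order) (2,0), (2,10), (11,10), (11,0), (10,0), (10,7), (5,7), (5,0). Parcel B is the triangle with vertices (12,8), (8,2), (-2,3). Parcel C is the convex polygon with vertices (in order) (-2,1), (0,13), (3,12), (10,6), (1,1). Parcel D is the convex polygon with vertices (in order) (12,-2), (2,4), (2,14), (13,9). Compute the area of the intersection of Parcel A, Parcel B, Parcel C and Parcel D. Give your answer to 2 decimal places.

5.14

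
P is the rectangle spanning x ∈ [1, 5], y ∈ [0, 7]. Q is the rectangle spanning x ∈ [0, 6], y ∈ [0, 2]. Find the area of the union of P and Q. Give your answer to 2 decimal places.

32.00

By inclusion–exclusion:
Individual areas: |P| = 28, |Q| = 12.
|P∩Q|: x∈[1,5], y∈[0,2] → 4·2 = 8.
|P ∪ Q| = 40 − 8 = 32.00.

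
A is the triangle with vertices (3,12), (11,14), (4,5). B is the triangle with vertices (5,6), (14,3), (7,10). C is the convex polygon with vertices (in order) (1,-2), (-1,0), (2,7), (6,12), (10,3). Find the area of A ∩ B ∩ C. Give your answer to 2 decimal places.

The intersection is the polygon with vertices (6.941,9.882), (7.253,9.182), (5.4,6.8).
By the shoelace formula its area is 1.02.

1.02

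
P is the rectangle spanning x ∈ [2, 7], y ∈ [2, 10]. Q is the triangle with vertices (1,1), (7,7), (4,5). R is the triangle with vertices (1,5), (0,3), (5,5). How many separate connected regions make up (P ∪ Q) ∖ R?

1

(P ∪ Q) ∖ R is a single connected region.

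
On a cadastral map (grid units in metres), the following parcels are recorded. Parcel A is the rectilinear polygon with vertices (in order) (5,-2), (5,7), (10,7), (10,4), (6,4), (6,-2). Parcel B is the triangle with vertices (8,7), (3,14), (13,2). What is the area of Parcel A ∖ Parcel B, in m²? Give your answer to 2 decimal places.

|Parcel A| = 21, |Parcel A∩Parcel B| = 1.1833.
|Parcel A ∖ Parcel B| = |Parcel A| − |Parcel A∩Parcel B| = 21 − 1.1833 = 19.82.

19.82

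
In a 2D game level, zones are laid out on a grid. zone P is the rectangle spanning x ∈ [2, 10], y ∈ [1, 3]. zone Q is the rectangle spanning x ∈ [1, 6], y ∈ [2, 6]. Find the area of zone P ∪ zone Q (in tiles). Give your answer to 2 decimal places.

32.00

By inclusion–exclusion:
Individual areas: |zone P| = 16, |zone Q| = 20.
|zone P∩zone Q|: x∈[2,6], y∈[2,3] → 4·1 = 4.
|zone P ∪ zone Q| = 36 − 4 = 32.00.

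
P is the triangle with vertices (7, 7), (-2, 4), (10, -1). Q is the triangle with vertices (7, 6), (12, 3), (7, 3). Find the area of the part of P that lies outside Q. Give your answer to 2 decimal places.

37.74

|P| = 40.5, |P∩Q| = 2.7581.
|P ∖ Q| = |P| − |P∩Q| = 40.5 − 2.7581 = 37.74.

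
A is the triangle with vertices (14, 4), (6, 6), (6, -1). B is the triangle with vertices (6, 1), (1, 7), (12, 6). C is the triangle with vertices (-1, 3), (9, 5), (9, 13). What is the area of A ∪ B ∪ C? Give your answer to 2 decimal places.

By inclusion–exclusion:
Individual areas: |A| = 28, |B| = 30.5, |C| = 40.
|A∩B| = 11.5385.
|A∩C| = 2.775.
|B∩C| = 13.9381.
|A∩B∩C| = 2.775.
|A ∪ B ∪ C| = 98.5 − 28.2516 + 2.775 = 73.02.

73.02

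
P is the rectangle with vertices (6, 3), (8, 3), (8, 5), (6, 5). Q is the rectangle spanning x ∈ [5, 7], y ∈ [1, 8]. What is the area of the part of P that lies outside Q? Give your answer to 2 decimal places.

2.00

|P∩Q|: x∈[6,7], y∈[3,5] → 1·2 = 2.
|P| = 4.
|P ∖ Q| = |P| − |P∩Q| = 4 − 2 = 2.00.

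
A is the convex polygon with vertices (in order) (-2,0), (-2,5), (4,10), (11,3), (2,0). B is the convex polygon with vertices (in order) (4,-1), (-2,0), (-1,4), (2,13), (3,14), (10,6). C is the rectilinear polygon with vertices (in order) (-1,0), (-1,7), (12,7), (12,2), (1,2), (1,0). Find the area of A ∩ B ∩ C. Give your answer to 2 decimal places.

46.97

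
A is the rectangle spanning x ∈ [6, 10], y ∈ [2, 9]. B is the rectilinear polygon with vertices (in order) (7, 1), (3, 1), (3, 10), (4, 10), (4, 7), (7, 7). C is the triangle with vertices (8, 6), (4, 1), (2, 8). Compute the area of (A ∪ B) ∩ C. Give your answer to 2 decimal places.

17.25

The region (A ∪ B) ∩ C is the polygon with vertices (3,7.667), (4,7.333), (4,7), (5,7), (8,6), (4,1), (3,4.5).
By the shoelace formula its area is 17.25.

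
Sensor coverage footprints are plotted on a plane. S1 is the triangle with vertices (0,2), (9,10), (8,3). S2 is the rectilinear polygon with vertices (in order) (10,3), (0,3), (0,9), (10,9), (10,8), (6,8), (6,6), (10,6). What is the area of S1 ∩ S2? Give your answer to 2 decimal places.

18.68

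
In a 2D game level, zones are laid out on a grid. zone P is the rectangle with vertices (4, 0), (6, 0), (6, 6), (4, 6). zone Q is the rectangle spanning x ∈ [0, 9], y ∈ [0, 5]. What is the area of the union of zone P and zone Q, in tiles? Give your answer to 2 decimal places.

By inclusion–exclusion:
Individual areas: |zone P| = 12, |zone Q| = 45.
|zone P∩zone Q|: x∈[4,6], y∈[0,5] → 2·5 = 10.
|zone P ∪ zone Q| = 57 − 10 = 47.00.

47.00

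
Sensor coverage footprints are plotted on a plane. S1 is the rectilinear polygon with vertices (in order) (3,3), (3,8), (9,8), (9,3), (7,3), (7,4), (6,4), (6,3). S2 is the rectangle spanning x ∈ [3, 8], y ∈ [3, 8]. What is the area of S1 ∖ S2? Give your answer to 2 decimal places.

5.00

|S1| = 29, |S1∩S2| = 24.
|S1 ∖ S2| = |S1| − |S1∩S2| = 29 − 24 = 5.00.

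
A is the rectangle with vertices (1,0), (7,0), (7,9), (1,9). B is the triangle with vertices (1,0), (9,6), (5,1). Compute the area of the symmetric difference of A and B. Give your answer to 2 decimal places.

48.00

|A| = 54, |B| = 8, |A∩B| = 7.
|A △ B| = |A| + |B| − 2·|A∩B| = 54 + 8 − 14 = 48.00.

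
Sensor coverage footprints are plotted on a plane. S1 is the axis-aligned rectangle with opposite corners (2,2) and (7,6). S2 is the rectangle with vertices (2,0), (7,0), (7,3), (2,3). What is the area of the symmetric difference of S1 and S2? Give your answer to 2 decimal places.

|S1∩S2|: x∈[2,7], y∈[2,3] → 5·1 = 5.
|S1 △ S2| = |S1| + |S2| − 2·|S1∩S2| = 20 + 15 − 10 = 25.00.

25.00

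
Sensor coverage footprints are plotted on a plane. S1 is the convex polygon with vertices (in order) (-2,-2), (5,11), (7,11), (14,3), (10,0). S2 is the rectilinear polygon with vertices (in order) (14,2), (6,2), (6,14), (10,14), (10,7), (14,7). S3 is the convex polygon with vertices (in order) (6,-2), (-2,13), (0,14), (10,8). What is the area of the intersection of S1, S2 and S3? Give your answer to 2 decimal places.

The intersection is the polygon with vertices (9.882,7.706), (7.6,2), (6,2), (6,10.4), (9.21,8.474).
By the shoelace formula its area is 21.46.

21.46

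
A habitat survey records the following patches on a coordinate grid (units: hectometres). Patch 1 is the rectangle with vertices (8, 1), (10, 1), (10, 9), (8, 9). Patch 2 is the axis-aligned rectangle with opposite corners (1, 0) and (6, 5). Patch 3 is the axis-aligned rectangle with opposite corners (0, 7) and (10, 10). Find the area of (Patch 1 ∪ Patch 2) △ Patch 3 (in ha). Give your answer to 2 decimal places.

63.00

|Patch 1 ∪ Patch 2| = 41.
|(Patch 1 ∪ Patch 2) ∩ Patch 3| = 4.
|(Patch 1 ∪ Patch 2) △ Patch 3| = 41 + 30 − 8 = 63.00.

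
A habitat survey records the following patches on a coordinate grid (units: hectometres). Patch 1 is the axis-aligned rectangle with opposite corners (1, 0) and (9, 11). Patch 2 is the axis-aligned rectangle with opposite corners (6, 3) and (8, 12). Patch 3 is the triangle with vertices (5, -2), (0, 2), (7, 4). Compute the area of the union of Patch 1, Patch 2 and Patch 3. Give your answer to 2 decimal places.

By inclusion–exclusion:
Individual areas: |Patch 1| = 88, |Patch 2| = 18, |Patch 3| = 19.
|Patch 1∩Patch 2|: x∈[6,8], y∈[3,11] → 2·8 = 16.
|Patch 1∩Patch 3| = 15.2905.
|Patch 2∩Patch 3| = 0.6905.
|Patch 1∩Patch 2∩Patch 3| = 0.6905.
|Patch 1 ∪ Patch 2 ∪ Patch 3| = 125 − 31.981 + 0.6905 = 93.71.

93.71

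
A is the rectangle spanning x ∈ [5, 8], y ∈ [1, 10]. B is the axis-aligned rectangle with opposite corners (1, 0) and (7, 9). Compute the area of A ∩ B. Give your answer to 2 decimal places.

16.00

|A∩B|: x∈[5,7], y∈[1,9] → 2·8 = 16.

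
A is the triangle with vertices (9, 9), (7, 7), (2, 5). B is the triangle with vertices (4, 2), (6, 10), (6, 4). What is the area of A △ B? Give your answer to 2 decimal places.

|A| = 3, |B| = 6, |A∩B| = 0.5312.
|A △ B| = |A| + |B| − 2·|A∩B| = 3 + 6 − 1.0623 = 7.94.

7.94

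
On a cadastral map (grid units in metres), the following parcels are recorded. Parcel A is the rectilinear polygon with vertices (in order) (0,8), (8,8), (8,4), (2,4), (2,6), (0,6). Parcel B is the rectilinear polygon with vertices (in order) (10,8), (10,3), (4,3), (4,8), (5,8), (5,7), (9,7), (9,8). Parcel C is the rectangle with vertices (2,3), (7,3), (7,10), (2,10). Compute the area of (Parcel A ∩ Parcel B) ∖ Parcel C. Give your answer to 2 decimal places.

3.00

|Parcel A ∩ Parcel B| = 13.
|(Parcel A ∩ Parcel B) ∩ Parcel C| = 10.
|(Parcel A ∩ Parcel B) ∖ Parcel C| = 13 − 10 = 3.00.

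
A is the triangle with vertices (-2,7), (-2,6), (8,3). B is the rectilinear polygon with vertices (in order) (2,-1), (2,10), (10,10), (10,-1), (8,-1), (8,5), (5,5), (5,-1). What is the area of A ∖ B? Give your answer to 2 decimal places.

3.65

|A| = 5, |A∩B| = 1.35.
|A ∖ B| = |A| − |A∩B| = 5 − 1.35 = 3.65.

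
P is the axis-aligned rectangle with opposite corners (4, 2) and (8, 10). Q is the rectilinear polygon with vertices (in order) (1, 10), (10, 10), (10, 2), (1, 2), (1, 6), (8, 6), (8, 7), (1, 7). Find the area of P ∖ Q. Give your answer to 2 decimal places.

4.00

|P| = 32, |P∩Q| = 28.
|P ∖ Q| = |P| − |P∩Q| = 32 − 28 = 4.00.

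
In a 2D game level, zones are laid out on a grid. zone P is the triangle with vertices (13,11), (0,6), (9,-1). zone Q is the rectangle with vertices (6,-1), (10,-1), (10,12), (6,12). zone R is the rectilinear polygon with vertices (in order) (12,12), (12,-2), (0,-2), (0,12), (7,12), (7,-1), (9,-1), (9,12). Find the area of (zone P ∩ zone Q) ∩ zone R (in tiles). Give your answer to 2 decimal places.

16.71

|zone P ∩ zone Q| = 35.3077.
|(zone P ∩ zone Q) ∩ zone R| = 16.71.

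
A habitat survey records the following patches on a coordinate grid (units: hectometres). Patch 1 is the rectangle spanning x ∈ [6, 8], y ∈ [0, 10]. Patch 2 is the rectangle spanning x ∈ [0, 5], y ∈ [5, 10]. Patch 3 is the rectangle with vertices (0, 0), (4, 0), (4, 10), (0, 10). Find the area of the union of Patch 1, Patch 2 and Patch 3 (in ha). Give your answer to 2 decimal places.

By inclusion–exclusion:
Individual areas: |Patch 1| = 20, |Patch 2| = 25, |Patch 3| = 40.
|Patch 1∩Patch 2| = 0 (no overlap).
|Patch 1∩Patch 3| = 0 (no overlap).
|Patch 2∩Patch 3|: x∈[0,4], y∈[5,10] → 4·5 = 20.
|Patch 1∩Patch 2∩Patch 3| = 0.
|Patch 1 ∪ Patch 2 ∪ Patch 3| = 85 − 20 + 0 = 65.00.

65.00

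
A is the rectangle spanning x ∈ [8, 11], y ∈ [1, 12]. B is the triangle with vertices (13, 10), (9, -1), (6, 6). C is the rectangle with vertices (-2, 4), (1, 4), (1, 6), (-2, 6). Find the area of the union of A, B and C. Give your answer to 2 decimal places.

50.75

By inclusion–exclusion:
Individual areas: |A| = 33, |B| = 30.5, |C| = 6.
|A∩B| = 18.7489.
|A∩C| = 0 (no overlap).
|B∩C| = 0.
|A∩B∩C| = 0.
|A ∪ B ∪ C| = 69.5 − 18.7489 + 0 = 50.75.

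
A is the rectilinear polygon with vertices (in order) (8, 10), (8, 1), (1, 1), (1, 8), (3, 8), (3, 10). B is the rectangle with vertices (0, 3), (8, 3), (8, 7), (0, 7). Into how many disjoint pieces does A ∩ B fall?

A ∩ B is a single connected region.

1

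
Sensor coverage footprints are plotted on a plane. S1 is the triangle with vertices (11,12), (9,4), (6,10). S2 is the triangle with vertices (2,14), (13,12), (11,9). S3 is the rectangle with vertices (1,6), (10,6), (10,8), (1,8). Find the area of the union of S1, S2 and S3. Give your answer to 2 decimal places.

46.28

By inclusion–exclusion:
Individual areas: |S1| = 18, |S2| = 18.5, |S3| = 18.
|S1∩S2| = 3.7215.
|S1∩S3| = 4.5.
|S2∩S3| = 0.
|S1∩S2∩S3| = 0.
|S1 ∪ S2 ∪ S3| = 54.5 − 8.2215 + 0 = 46.28.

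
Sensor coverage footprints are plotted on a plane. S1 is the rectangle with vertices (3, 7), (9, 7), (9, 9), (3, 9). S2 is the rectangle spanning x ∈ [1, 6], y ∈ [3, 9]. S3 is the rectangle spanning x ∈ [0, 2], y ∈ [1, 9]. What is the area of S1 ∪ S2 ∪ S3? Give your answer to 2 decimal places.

46.00

By inclusion–exclusion:
Individual areas: |S1| = 12, |S2| = 30, |S3| = 16.
|S1∩S2|: x∈[3,6], y∈[7,9] → 3·2 = 6.
|S1∩S3| = 0 (no overlap).
|S2∩S3|: x∈[1,2], y∈[3,9] → 1·6 = 6.
|S1∩S2∩S3| = 0.
|S1 ∪ S2 ∪ S3| = 58 − 12 + 0 = 46.00.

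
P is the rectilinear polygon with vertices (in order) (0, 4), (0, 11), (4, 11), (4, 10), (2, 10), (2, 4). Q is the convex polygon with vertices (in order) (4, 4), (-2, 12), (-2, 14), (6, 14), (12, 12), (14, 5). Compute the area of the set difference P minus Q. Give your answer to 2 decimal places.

|P| = 16, |P∩Q| = 8.
|P ∖ Q| = |P| − |P∩Q| = 16 − 8 = 8.00.

8.00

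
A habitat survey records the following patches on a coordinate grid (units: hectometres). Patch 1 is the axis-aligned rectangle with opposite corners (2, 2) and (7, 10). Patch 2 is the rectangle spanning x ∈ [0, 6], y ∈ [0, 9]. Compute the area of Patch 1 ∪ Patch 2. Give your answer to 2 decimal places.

66.00

By inclusion–exclusion:
Individual areas: |Patch 1| = 40, |Patch 2| = 54.
|Patch 1∩Patch 2|: x∈[2,6], y∈[2,9] → 4·7 = 28.
|Patch 1 ∪ Patch 2| = 94 − 28 = 66.00.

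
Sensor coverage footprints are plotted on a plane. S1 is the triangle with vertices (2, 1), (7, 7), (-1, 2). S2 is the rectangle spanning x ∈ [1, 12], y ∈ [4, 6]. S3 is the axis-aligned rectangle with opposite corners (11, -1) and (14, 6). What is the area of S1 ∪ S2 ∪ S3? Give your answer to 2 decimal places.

49.43

By inclusion–exclusion:
Individual areas: |S1| = 11.5, |S2| = 22, |S3| = 21.
|S1∩S2| = 3.0667.
|S1∩S3| = 0.
|S2∩S3|: x∈[11,12], y∈[4,6] → 1·2 = 2.
|S1∩S2∩S3| = 0.
|S1 ∪ S2 ∪ S3| = 54.5 − 5.0667 + 0 = 49.43.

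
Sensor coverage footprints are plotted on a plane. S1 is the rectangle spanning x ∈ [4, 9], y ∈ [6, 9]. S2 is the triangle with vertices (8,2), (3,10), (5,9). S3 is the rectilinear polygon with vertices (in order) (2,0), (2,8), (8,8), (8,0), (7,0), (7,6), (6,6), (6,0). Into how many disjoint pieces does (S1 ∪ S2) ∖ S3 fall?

(S1 ∪ S2) ∖ S3 splits into 2 disjoint pieces (area 7.8, area 1.0048).

2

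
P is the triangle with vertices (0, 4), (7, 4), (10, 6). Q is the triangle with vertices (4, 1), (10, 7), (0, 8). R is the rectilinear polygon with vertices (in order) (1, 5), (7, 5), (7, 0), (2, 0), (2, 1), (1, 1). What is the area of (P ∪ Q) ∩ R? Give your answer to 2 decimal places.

12.44

The region (P ∪ Q) ∩ R is the polygon with vertices (2.051,4.41), (1.714,5), (7,5), (7,4), (4,1), (2.286,4), (1,4), (1,4.2).
By the shoelace formula its area is 12.44.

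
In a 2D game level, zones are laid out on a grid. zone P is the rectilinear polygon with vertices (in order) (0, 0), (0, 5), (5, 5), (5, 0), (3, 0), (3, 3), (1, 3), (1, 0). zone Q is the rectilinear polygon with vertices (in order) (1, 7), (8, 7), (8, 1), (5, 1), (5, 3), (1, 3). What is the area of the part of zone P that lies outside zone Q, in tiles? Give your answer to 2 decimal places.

|zone P| = 19, |zone P∩zone Q| = 8.
|zone P ∖ zone Q| = |zone P| − |zone P∩zone Q| = 19 − 8 = 11.00.

11.00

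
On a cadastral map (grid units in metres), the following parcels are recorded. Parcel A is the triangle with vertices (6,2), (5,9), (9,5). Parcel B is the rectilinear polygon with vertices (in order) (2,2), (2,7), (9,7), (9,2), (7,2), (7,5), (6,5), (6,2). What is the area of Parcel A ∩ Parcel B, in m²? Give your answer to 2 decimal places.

7.79

The intersection is the polygon with vertices (5.286,7), (7,7), (9,5), (7,3), (7,5), (6,5), (6,2).
By the shoelace formula its area is 7.79.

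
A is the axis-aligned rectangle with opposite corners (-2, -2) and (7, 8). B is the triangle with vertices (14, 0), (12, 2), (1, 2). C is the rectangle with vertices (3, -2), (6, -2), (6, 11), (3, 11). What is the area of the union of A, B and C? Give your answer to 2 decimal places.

By inclusion–exclusion:
Individual areas: |A| = 90, |B| = 11, |C| = 39.
|A∩B| = 2.7692.
|A∩C|: x∈[3,6], y∈[-2,8] → 3·10 = 30.
|B∩C| = 1.6154.
|A∩B∩C| = 1.6154.
|A ∪ B ∪ C| = 140 − 34.3846 + 1.6154 = 107.23.

107.23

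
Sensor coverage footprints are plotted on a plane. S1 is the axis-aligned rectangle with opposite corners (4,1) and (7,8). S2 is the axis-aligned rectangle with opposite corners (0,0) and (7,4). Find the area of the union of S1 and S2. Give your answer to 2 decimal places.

By inclusion–exclusion:
Individual areas: |S1| = 21, |S2| = 28.
|S1∩S2|: x∈[4,7], y∈[1,4] → 3·3 = 9.
|S1 ∪ S2| = 49 − 9 = 40.00.

40.00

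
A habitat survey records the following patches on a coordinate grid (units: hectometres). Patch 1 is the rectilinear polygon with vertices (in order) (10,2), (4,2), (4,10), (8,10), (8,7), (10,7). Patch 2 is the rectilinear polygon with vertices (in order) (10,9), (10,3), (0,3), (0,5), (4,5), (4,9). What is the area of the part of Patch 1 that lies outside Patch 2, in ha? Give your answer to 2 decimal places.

|Patch 1| = 42, |Patch 1∩Patch 2| = 32.
|Patch 1 ∖ Patch 2| = |Patch 1| − |Patch 1∩Patch 2| = 42 − 32 = 10.00.

10.00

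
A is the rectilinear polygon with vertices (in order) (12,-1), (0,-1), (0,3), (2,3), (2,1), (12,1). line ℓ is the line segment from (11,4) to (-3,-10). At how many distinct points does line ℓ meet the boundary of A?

2

The segment meets the boundary at (8,1), (6,-1).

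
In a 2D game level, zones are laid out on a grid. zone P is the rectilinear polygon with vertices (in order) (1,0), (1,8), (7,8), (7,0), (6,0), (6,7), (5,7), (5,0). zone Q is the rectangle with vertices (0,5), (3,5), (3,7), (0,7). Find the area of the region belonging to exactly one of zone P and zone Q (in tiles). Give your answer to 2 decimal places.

39.00

|zone P| = 41, |zone Q| = 6, |zone P∩zone Q| = 4.
|zone P △ zone Q| = |zone P| + |zone Q| − 2·|zone P∩zone Q| = 41 + 6 − 8 = 39.00.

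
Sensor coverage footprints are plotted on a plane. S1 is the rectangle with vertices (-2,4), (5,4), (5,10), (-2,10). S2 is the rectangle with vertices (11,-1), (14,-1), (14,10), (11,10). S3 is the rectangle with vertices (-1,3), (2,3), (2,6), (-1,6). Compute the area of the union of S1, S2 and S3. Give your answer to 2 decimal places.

By inclusion–exclusion:
Individual areas: |S1| = 42, |S2| = 33, |S3| = 9.
|S1∩S2| = 0 (no overlap).
|S1∩S3|: x∈[-1,2], y∈[4,6] → 3·2 = 6.
|S2∩S3| = 0 (no overlap).
|S1∩S2∩S3| = 0.
|S1 ∪ S2 ∪ S3| = 84 − 6 + 0 = 78.00.

78.00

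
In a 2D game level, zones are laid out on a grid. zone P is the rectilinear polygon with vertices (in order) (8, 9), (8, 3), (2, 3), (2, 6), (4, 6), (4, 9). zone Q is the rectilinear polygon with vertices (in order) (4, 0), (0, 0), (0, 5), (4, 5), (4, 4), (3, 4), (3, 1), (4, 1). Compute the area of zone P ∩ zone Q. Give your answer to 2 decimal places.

The intersection is the polygon with vertices (2,3), (2,5), (4,5), (4,4), (3,4), (3,3).
By the shoelace formula its area is 3.00.

3.00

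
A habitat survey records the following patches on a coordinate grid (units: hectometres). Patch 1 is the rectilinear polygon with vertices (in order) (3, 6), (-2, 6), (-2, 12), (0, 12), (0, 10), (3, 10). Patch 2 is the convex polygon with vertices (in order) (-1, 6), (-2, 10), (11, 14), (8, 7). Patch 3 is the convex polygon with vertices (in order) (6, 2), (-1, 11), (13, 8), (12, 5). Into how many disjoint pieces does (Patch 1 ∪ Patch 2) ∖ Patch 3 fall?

2

(Patch 1 ∪ Patch 2) ∖ Patch 3 splits into 2 disjoint pieces (area 16.8294, area 23.6417).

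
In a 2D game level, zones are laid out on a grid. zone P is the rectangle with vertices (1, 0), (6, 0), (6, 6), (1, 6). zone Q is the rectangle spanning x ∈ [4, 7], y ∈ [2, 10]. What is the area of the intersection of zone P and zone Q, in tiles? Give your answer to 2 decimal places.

8.00

|zone P∩zone Q|: x∈[4,6], y∈[2,6] → 2·4 = 8.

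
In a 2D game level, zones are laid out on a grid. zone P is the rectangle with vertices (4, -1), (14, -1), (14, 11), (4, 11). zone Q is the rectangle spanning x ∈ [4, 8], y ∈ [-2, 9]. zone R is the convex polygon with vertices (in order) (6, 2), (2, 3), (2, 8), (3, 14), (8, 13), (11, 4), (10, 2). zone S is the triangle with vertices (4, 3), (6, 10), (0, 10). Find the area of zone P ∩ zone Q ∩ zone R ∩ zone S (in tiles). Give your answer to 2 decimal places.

5.14

The intersection is the polygon with vertices (4,9), (5.714,9), (4,3).
By the shoelace formula its area is 5.14.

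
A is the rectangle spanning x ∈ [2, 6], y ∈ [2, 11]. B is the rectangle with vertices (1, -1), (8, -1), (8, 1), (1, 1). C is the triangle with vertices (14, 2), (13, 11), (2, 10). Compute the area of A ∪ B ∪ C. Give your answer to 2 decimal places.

93.94

By inclusion–exclusion:
Individual areas: |A| = 36, |B| = 14, |C| = 50.
|A∩B| = 0 (no overlap).
|A∩C| = 6.0606.
|B∩C| = 0.
|A∩B∩C| = 0.
|A ∪ B ∪ C| = 100 − 6.0606 + 0 = 93.94.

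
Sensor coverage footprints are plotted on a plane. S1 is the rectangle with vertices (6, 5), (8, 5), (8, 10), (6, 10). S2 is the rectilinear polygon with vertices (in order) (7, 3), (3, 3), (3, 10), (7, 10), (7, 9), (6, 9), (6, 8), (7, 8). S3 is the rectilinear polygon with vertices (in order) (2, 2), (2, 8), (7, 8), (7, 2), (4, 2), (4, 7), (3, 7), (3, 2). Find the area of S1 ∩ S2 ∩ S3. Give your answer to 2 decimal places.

3.00

The intersection is the polygon with vertices (7,8), (7,5), (6,5), (6,8).
By the shoelace formula its area is 3.00.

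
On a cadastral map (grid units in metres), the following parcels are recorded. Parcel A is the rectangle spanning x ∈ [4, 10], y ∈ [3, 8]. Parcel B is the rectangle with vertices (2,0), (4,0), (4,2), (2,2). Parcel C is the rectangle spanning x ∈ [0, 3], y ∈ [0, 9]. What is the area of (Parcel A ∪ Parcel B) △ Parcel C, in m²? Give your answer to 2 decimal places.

57.00

|Parcel A ∪ Parcel B| = 34.
|(Parcel A ∪ Parcel B) ∩ Parcel C| = 2.
|(Parcel A ∪ Parcel B) △ Parcel C| = 34 + 27 − 4 = 57.00.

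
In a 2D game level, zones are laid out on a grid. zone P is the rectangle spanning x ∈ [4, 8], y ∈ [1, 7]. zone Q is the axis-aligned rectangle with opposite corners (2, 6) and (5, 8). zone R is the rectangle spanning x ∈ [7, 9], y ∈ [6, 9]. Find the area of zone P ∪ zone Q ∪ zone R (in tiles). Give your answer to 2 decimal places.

By inclusion–exclusion:
Individual areas: |zone P| = 24, |zone Q| = 6, |zone R| = 6.
|zone P∩zone Q|: x∈[4,5], y∈[6,7] → 1·1 = 1.
|zone P∩zone R|: x∈[7,8], y∈[6,7] → 1·1 = 1.
|zone Q∩zone R| = 0 (no overlap).
|zone P∩zone Q∩zone R| = 0.
|zone P ∪ zone Q ∪ zone R| = 36 − 2 + 0 = 34.00.

34.00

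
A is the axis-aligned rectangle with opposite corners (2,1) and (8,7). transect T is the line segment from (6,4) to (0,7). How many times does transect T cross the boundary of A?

1

The segment meets the boundary at (2,6).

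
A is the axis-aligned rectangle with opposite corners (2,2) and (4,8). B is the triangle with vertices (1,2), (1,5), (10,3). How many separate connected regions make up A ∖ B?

2

A ∖ B splits into 2 disjoint pieces (area 0.4444, area 6.8889).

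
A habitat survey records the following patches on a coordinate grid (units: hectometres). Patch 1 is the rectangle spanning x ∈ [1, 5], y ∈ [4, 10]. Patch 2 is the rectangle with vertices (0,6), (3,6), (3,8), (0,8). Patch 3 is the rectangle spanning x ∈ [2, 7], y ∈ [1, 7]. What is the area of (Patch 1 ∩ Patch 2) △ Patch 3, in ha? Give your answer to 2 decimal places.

|Patch 1 ∩ Patch 2| = 4.
|(Patch 1 ∩ Patch 2) ∩ Patch 3| = 1.
|(Patch 1 ∩ Patch 2) △ Patch 3| = 4 + 30 − 2 = 32.00.

32.00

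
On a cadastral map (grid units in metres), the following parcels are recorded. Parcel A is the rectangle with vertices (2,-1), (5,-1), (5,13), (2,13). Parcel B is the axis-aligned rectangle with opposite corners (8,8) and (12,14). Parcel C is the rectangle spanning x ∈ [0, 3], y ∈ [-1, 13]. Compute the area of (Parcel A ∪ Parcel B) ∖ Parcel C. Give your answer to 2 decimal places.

52.00

|Parcel A ∪ Parcel B| = 66.
|(Parcel A ∪ Parcel B) ∩ Parcel C| = 14.
|(Parcel A ∪ Parcel B) ∖ Parcel C| = 66 − 14 = 52.00.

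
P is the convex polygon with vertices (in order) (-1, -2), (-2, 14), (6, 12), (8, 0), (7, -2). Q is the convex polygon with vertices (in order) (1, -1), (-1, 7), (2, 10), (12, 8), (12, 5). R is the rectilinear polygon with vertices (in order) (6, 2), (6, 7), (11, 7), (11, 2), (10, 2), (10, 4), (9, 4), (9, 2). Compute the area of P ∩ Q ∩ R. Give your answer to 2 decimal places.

5.91

The intersection is the polygon with vertices (6.5,2), (6,2), (6,7), (6.833,7), (7.569,2.583).
By the shoelace formula its area is 5.91.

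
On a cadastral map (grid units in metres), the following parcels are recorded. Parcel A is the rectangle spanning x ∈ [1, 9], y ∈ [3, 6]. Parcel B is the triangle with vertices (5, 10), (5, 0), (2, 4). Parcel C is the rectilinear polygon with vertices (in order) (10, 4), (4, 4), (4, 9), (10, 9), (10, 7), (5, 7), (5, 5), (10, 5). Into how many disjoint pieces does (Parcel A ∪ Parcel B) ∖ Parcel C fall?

(Parcel A ∪ Parcel B) ∖ Parcel C splits into 3 disjoint pieces (area 4, area 18.375, area 0.25).

3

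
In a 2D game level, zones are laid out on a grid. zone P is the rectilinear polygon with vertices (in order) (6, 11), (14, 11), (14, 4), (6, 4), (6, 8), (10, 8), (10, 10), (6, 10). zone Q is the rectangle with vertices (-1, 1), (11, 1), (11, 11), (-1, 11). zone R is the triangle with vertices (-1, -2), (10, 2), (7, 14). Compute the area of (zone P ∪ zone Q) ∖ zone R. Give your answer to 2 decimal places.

|zone P ∪ zone Q| = 141.
|(zone P ∪ zone Q) ∩ zone R| = 58.5.
|(zone P ∪ zone Q) ∖ zone R| = 141 − 58.5 = 82.50.

82.50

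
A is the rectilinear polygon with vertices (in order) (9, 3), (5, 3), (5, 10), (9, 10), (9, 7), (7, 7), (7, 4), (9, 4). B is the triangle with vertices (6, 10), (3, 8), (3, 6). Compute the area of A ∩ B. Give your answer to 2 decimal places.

0.33

The intersection is the polygon with vertices (5,9.333), (6,10), (5,8.667).
By the shoelace formula its area is 0.33.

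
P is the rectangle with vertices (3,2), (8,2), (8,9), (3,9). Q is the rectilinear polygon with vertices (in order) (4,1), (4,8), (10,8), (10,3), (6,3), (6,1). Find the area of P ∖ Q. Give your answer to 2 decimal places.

|P| = 35, |P∩Q| = 22.
|P ∖ Q| = |P| − |P∩Q| = 35 − 22 = 13.00.

13.00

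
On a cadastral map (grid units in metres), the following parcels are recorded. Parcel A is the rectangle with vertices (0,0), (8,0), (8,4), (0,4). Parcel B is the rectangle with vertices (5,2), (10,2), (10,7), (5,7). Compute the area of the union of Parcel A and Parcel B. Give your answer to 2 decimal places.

51.00

By inclusion–exclusion:
Individual areas: |Parcel A| = 32, |Parcel B| = 25.
|Parcel A∩Parcel B|: x∈[5,8], y∈[2,4] → 3·2 = 6.
|Parcel A ∪ Parcel B| = 57 − 6 = 51.00.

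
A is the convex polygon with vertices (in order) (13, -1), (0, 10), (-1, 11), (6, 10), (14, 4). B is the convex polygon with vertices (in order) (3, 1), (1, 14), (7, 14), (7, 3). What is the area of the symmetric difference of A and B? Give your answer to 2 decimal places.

|A| = 59, |B| = 61, |A∩B| = 20.4906.
|A △ B| = |A| + |B| − 2·|A∩B| = 59 + 61 − 40.9812 = 79.02.

79.02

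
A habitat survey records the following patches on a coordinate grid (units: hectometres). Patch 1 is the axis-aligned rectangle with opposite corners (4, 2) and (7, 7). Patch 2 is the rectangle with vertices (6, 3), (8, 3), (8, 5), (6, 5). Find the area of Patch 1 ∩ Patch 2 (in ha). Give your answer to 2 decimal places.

2.00

|Patch 1∩Patch 2|: x∈[6,7], y∈[3,5] → 1·2 = 2.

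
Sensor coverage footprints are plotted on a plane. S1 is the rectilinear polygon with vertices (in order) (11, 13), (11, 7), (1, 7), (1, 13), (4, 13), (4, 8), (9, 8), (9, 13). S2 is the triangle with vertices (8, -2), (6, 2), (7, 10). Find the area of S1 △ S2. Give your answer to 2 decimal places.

43.96

|S1| = 35, |S2| = 10, |S1∩S2| = 0.5208.
|S1 △ S2| = |S1| + |S2| − 2·|S1∩S2| = 35 + 10 − 1.0417 = 43.96.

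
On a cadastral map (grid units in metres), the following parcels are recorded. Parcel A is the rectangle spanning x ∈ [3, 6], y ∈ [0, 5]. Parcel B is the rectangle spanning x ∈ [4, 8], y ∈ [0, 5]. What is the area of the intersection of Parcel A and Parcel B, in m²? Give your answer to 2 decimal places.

|Parcel A∩Parcel B|: x∈[4,6], y∈[0,5] → 2·5 = 10.

10.00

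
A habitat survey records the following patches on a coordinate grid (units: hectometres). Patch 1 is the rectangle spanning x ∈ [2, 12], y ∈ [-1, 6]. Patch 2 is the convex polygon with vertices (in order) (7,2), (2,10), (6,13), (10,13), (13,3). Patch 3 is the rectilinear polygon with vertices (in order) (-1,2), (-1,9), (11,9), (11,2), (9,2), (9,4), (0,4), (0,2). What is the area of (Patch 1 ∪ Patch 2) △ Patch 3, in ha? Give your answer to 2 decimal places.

101.46

|Patch 1 ∪ Patch 2| = 124.0833.
|(Patch 1 ∪ Patch 2) ∩ Patch 3| = 44.3125.
|(Patch 1 ∪ Patch 2) △ Patch 3| = 124.0833 + 66 − 88.625 = 101.46.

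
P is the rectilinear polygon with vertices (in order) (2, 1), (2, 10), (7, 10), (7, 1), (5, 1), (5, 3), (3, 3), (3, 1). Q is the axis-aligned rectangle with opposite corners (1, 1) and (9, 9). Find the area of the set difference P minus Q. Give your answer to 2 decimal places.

5.00

|P| = 41, |P∩Q| = 36.
|P ∖ Q| = |P| − |P∩Q| = 41 − 36 = 5.00.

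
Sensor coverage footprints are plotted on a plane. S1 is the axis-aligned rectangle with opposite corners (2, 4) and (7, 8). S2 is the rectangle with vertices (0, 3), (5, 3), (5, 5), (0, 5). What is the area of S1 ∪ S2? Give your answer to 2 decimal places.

By inclusion–exclusion:
Individual areas: |S1| = 20, |S2| = 10.
|S1∩S2|: x∈[2,5], y∈[4,5] → 3·1 = 3.
|S1 ∪ S2| = 30 − 3 = 27.00.

27.00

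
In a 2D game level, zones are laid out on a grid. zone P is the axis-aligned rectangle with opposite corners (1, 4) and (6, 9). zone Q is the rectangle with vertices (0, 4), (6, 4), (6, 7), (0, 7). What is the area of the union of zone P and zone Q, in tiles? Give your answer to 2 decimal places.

28.00

By inclusion–exclusion:
Individual areas: |zone P| = 25, |zone Q| = 18.
|zone P∩zone Q|: x∈[1,6], y∈[4,7] → 5·3 = 15.
|zone P ∪ zone Q| = 43 − 15 = 28.00.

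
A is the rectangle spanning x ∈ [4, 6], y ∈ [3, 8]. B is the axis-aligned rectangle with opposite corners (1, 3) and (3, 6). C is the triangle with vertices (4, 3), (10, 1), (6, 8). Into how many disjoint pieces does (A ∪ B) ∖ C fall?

2

(A ∪ B) ∖ C splits into 2 disjoint pieces (area 5, area 6).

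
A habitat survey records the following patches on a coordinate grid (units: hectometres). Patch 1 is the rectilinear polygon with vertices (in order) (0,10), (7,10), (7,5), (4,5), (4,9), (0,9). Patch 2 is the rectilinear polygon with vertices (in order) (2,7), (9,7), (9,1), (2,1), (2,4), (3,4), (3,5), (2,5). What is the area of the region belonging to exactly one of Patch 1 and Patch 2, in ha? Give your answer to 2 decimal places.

|Patch 1| = 19, |Patch 2| = 41, |Patch 1∩Patch 2| = 6.
|Patch 1 △ Patch 2| = |Patch 1| + |Patch 2| − 2·|Patch 1∩Patch 2| = 19 + 41 − 12 = 48.00.

48.00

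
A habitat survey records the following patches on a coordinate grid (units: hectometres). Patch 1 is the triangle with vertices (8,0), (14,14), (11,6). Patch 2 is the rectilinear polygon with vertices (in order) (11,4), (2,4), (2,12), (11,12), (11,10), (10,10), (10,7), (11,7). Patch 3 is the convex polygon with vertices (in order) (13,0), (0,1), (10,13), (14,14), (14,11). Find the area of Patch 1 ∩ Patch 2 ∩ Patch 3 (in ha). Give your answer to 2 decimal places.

0.93

The intersection is the polygon with vertices (11,6), (10,4), (9.714,4), (11,7).
By the shoelace formula its area is 0.93.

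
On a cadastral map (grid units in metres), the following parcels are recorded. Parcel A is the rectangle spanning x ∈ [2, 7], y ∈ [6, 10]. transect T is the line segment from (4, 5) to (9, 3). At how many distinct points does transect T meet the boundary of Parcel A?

0

The segment lies entirely outside Parcel A and never meets its boundary.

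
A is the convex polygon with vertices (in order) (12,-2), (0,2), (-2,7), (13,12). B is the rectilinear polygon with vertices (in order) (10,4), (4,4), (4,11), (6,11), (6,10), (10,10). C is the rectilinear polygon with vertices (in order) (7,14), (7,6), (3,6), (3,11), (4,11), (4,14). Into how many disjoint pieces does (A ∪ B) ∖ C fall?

(A ∪ B) ∖ C is a single connected region.

1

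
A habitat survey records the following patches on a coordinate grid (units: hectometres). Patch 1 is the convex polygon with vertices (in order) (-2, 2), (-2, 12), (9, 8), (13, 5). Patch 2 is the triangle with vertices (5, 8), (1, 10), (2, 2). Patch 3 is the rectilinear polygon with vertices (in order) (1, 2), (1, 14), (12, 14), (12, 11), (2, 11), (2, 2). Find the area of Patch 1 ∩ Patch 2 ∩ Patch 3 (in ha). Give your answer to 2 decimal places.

The intersection is the polygon with vertices (1,10), (2,9.5), (2,2.8), (1.902,2.78).
By the shoelace formula its area is 3.71.

3.71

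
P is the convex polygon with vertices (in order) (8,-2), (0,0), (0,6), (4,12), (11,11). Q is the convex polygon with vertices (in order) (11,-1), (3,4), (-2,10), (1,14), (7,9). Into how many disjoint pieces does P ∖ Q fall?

2

P ∖ Q splits into 2 disjoint pieces (area 37.9469, area 23.267).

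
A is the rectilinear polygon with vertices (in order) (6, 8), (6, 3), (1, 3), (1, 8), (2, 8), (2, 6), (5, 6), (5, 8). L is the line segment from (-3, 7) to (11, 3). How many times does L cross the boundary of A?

The segment meets the boundary at (6,4.429), (1,5.857).

2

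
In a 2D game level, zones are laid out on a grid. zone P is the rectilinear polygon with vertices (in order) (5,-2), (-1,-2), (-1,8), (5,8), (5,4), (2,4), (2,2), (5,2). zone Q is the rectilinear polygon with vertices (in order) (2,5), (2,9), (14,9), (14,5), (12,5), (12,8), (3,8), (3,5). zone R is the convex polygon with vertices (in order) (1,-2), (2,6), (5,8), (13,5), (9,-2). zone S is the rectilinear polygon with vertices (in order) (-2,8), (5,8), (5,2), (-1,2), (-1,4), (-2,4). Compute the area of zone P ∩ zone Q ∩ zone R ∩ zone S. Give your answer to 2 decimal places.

1.33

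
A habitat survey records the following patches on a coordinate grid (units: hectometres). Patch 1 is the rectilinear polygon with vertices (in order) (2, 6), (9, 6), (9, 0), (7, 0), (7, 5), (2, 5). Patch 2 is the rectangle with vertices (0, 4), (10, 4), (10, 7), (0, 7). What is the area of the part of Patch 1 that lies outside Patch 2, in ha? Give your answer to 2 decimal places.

8.00

|Patch 1| = 17, |Patch 1∩Patch 2| = 9.
|Patch 1 ∖ Patch 2| = |Patch 1| − |Patch 1∩Patch 2| = 17 − 9 = 8.00.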